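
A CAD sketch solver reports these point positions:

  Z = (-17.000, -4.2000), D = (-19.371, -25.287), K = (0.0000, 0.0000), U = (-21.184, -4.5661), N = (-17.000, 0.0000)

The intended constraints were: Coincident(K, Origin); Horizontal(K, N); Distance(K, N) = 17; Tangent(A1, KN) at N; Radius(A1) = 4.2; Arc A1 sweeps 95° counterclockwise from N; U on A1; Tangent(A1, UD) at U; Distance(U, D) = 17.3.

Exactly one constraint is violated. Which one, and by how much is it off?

Distance(U, D) = 17.3 — off by 3.50.

K = (0.00, 0.00) ✓; K.y = 0.00, N.y = 0.00 ✓; |KN| = 17.00 ✓; ∠(ZN, NK) = 90.00° ✓; |ZN| = 4.200 ✓; bearing(Z→U) − bearing(Z→N) = 95.00° ✓; |ZU| = 4.200 ✓; ∠(ZU, UD) = 90.00° ✓; |UD| = 20.80 ✗.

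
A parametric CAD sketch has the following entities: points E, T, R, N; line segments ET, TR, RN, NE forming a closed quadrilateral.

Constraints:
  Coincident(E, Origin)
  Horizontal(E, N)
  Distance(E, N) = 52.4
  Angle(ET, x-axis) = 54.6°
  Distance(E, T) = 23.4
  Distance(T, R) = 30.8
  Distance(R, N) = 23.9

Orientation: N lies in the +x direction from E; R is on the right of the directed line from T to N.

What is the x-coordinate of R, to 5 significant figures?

29.613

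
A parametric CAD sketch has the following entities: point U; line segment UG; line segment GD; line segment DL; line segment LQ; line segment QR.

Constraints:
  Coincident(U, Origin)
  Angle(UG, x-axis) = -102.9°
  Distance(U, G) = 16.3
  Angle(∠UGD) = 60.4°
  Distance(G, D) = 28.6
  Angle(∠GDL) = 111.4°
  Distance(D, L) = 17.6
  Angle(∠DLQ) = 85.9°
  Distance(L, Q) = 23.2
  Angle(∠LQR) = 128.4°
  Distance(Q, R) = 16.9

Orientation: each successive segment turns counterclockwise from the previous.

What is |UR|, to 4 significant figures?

9.150

U is at the origin; UG runs at -102.9° with length 16.3, so G = (-3.639, -15.89). ∠UGD = 60.4° gives GD at 16.70° from the x-axis; with |GD| = 28.6, D = (23.75, -7.670). ∠GDL = 111.4° gives DL at 85.30° from the x-axis; with |DL| = 17.6, L = (25.20, 9.871). ∠DLQ = 85.9° gives LQ at 179.4° from the x-axis; with |LQ| = 23.2, Q = (1.998, 10.11). ∠LQR = 128.4° gives QR at -129.0° from the x-axis; with |QR| = 16.9, R = (-8.637, -3.020). Then |UR| = |R − U| = 9.150.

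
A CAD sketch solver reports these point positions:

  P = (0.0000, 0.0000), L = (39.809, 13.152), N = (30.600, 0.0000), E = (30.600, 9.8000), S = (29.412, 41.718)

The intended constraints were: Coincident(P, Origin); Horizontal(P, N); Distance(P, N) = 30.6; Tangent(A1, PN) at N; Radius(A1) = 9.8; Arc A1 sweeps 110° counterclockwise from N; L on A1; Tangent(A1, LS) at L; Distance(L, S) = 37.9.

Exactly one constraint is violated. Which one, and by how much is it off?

Distance(L, S) = 37.9 — off by 7.50.

P = (0.00, 0.00) ✓; P.y = 0.00, N.y = 0.00 ✓; |PN| = 30.60 ✓; ∠(EN, NP) = 90.00° ✓; |EN| = 9.800 ✓; bearing(E→L) − bearing(E→N) = 110.0° ✓; |EL| = 9.800 ✓; ∠(EL, LS) = 90.00° ✓; |LS| = 30.40 ✗.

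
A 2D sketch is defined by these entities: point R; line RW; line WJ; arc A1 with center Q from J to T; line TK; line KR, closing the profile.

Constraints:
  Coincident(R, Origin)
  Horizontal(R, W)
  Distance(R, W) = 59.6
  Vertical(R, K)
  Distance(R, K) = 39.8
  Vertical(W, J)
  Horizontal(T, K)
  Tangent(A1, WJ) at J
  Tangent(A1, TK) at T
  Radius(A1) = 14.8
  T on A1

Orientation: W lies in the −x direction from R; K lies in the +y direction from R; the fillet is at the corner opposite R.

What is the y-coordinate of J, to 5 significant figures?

25.000

R is at the origin; RW is horizontal with |RW| = 59.6 and W on the −x side, so W = (-59.600, 0.0000). R and K share the same x with |RK| = 39.8 and K on the +y side, so K = (0.0000, 39.800). The virtual corner opposite R is at (-59.600, 39.800). Since A1 is tangent to WJ there, QJ ⟂ WJ and A1 meets TK tangentially, so QT is at right angles to TK, with radius 14.8, so the center Q sits 14.8 in from both sides at Q = (-44.800, 25.000). That places the tangent points at J = (-59.600, 25.000) on WJ and T = (-44.800, 39.800) on TK. So J.y = 25.000.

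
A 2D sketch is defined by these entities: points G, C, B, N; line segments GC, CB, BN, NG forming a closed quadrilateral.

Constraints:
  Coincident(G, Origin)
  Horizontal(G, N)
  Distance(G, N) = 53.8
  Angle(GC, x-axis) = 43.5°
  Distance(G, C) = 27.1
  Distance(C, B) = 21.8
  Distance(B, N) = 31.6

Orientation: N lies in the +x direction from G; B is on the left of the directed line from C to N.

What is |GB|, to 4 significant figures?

48.31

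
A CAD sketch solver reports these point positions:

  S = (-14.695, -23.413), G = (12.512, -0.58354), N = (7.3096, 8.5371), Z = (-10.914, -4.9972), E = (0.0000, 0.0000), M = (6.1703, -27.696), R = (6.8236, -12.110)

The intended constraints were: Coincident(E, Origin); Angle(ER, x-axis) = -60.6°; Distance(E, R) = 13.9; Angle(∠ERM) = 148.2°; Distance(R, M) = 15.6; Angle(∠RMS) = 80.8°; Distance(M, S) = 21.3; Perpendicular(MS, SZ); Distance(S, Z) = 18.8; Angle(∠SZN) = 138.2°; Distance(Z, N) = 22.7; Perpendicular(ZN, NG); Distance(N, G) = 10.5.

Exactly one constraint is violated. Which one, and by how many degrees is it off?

Perpendicular(ZN, NG) — off by 6.90°.

E = (0.00, 0.00) ✓; ER at -60.60° ✓; |ER| = 13.90 ✓; ∠ERM = 148.2° ✓; |RM| = 15.60 ✓; ∠RMS = 80.80° ✓; |MS| = 21.30 ✓; ∠(MS, SZ) = 90.00° ✓; |SZ| = 18.80 ✓; ∠SZN = 138.2° ✓; |ZN| = 22.70 ✓; ∠(ZN, NG) = 96.90° ✗; |NG| = 10.50 ✓.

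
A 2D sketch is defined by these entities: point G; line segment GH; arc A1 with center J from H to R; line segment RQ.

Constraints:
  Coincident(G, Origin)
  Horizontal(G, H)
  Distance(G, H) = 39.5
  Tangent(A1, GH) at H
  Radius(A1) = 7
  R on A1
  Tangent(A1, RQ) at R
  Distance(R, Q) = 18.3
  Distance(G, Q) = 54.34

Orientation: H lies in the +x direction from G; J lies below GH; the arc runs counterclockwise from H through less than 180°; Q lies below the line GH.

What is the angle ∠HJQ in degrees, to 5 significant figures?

152.42°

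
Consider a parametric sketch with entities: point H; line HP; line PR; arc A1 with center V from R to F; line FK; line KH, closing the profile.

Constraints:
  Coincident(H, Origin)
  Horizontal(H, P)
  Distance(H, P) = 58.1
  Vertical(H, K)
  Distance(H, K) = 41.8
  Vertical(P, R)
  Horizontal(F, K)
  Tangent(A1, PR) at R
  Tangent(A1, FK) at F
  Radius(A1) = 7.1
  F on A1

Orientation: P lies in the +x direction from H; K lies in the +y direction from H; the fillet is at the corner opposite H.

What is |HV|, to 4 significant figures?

61.69

H and K share the same x with |HK| = 41.8 and K on the +y side, so K = (0.000, 41.80). The virtual corner opposite H is at (58.10, 41.80). The tangent condition forces VR to be normal to PR and since A1 is tangent to FK there, VF ⟂ FK, with radius 7.1, so the center V sits 7.1 in from both sides at V = (51.00, 34.70). Then |HV| = |V − H| = 61.69.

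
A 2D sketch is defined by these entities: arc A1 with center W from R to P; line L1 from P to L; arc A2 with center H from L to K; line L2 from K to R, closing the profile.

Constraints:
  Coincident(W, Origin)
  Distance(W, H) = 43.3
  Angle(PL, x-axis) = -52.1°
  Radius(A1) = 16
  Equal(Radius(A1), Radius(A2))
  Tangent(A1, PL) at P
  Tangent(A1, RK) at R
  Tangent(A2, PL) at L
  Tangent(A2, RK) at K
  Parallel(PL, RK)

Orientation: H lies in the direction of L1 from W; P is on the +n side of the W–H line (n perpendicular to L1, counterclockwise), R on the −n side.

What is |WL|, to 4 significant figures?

46.16

The slot axis is L1's direction at -52.1°, so u = (cos -52.1°, sin -52.1°) = (0.6143, -0.7891) and n = (−sin -52.1°, cos -52.1°) = (0.7891, 0.6143). W is at the origin and H lies 43.3 along u from W, so H = 43.3·u = (26.60, -34.17). Tangency of A1 to both parallel lines with radius 16.0 puts P and R at W ± 16.0·n: P = (12.63, 9.829), R = (-12.63, -9.829). Equal radii place L and K the same way about H: L = H + 16.0·n = (39.22, -24.34), K = H − 16.0·n = (13.97, -44.00). Then |WL| = |L − W| = 46.16.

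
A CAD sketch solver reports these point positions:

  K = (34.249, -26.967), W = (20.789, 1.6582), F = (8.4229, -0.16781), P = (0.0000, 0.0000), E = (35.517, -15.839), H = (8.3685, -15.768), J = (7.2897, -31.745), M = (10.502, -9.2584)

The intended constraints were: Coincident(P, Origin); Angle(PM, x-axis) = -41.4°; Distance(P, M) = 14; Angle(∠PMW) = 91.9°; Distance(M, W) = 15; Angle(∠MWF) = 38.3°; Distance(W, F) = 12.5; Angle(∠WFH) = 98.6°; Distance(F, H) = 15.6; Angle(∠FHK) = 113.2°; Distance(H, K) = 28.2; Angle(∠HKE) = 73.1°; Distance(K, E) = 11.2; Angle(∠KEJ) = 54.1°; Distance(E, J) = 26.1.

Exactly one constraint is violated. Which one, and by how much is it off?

Distance(E, J) = 26.1 — off by 6.30.

P = (0.00, 0.00) ✓; PM at -41.40° ✓; |PM| = 14.00 ✓; ∠PMW = 91.90° ✓; |MW| = 15.00 ✓; ∠MWF = 38.30° ✓; |WF| = 12.50 ✓; ∠WFH = 98.60° ✓; |FH| = 15.60 ✓; ∠FHK = 113.2° ✓; |HK| = 28.20 ✓; ∠HKE = 73.10° ✓; |KE| = 11.20 ✓; ∠KEJ = 54.10° ✓; |EJ| = 32.40 ✗.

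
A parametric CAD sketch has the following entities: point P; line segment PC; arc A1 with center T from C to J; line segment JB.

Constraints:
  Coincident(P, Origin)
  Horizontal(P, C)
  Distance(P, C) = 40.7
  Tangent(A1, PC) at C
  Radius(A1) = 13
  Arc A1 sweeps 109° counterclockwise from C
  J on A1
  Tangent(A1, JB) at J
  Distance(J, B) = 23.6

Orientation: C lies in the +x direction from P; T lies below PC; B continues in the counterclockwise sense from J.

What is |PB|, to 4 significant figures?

53.54

P is at the origin; P and C share the same y with |PC| = 40.7 and C on the +x side, so C = (40.70, 0.000). The tangent condition forces TC to be normal to PC, so T = C + (0, -13) = (40.70, -13.00). On A1, C sits at bearing 90° from T; a 109° counterclockwise sweep puts J at bearing 199°, so J = T + 13.0·(cos 199°, sin 199°) = (28.41, -17.23). Since A1 is tangent to JB there, TJ ⟂ JB, so JB runs along (−sin 199°, cos 199°); with |JB| = 23.6, B = (36.09, -39.55). Then |PB| = |B − P| = 53.54.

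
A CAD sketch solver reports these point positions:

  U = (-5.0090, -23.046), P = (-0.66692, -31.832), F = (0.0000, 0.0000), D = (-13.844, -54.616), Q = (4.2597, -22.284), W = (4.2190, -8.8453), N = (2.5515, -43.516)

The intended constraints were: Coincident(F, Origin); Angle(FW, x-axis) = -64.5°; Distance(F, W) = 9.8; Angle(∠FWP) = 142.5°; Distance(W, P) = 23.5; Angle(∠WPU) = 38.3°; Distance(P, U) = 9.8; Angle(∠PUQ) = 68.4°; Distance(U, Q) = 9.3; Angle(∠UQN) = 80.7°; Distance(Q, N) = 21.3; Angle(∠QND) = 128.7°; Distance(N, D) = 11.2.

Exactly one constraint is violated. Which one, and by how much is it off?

Distance(N, D) = 11.2 — off by 8.60.

F = (0.00, 0.00) ✓; FW at -64.50° ✓; |FW| = 9.800 ✓; ∠FWP = 142.5° ✓; |WP| = 23.50 ✓; ∠WPU = 38.30° ✓; |PU| = 9.800 ✓; ∠PUQ = 68.40° ✓; |UQ| = 9.300 ✓; ∠UQN = 80.70° ✓; |QN| = 21.30 ✓; ∠QND = 128.7° ✓; |ND| = 19.80 ✗.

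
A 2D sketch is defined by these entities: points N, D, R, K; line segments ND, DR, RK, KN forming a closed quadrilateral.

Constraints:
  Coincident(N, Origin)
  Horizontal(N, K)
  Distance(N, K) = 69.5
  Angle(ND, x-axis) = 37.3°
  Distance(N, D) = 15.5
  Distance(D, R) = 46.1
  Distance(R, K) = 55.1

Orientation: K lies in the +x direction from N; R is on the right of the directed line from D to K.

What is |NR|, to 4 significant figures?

43.49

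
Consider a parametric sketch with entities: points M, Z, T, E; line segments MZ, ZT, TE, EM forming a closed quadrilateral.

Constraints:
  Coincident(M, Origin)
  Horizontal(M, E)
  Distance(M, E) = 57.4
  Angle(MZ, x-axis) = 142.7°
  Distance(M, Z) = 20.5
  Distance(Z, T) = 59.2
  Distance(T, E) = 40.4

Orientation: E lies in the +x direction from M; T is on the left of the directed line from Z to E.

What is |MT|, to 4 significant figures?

52.17

Checks: |ZT| = 59.20 ✓; |TE| = 40.40 ✓.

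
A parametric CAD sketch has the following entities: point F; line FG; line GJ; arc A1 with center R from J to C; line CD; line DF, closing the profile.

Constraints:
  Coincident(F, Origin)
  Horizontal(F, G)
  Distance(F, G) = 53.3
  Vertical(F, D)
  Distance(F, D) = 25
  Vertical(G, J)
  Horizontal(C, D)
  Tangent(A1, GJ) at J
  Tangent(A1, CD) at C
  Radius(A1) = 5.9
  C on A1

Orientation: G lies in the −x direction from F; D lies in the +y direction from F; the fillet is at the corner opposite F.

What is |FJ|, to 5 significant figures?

56.619

F is at the origin; F and G share the same y with |FG| = 53.3 and G on the −x side, so G = (-53.300, 0.0000). FD is vertical with |FD| = 25.0 and D on the +y side, so D = (0.0000, 25.000). The virtual corner opposite F is at (-53.300, 25.000). A1 meets GJ tangentially, so RJ is at right angles to GJ and since A1 is tangent to CD there, RC ⟂ CD, with radius 5.9, so the center R sits 5.9 in from both sides at R = (-47.400, 19.100). That places the tangent points at J = (-53.300, 19.100) on GJ and C = (-47.400, 25.000) on CD. Then |FJ| = |J − F| = 56.619.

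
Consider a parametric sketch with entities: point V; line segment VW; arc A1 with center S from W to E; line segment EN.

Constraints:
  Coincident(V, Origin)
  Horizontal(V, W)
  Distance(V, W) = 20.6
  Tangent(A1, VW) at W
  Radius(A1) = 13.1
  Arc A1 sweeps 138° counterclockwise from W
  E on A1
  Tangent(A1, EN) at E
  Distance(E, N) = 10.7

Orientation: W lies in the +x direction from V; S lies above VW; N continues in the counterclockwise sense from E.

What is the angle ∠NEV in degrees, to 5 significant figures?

79.869°

V is at the origin; V and W share the same y with |VW| = 20.6 and W on the +x side, so W = (20.600, 0.0000). The tangent condition forces SW to be normal to VW, so S = W + (0, 13.1) = (20.600, 13.100). On A1, W sits at bearing -90° from S; a 138° counterclockwise sweep puts E at bearing 48°, so E = S + 13.1·(cos 48°, sin 48°) = (29.366, 22.835). A1 meets EN tangentially, so SE is at right angles to EN, so EN runs along (−sin 48°, cos 48°); with |EN| = 10.7, N = (21.414, 29.995). Then cos ∠NEV = EN·EV / (|EN||EV|), giving 79.869°.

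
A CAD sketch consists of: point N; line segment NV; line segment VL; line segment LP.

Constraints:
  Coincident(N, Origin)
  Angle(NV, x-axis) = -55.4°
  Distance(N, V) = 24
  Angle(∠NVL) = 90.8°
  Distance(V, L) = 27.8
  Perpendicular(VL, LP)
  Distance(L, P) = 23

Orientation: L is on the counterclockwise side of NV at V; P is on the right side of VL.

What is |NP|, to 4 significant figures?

54.78

N is at the origin; NV runs at -55.4° with length 24.0, so V = 24.0·(cos -55.4°, sin -55.4°) = (13.63, -19.76). ∠NVL = 90.8°, so VL runs at -55.4° + (180° − 90.8°) = 33.80° from the x-axis; with |VL| = 27.8, L = V + 27.8·(cos 33.80°, sin 33.80°) = (36.73, -4.290). The perpendicularity gives LP at right angles to VL; with |LP| = 23.0 on the right of VL, P = L + 23.0·(0.5563, -0.8310) = (49.52, -23.40). Then |NP| = |P − N| = 54.78.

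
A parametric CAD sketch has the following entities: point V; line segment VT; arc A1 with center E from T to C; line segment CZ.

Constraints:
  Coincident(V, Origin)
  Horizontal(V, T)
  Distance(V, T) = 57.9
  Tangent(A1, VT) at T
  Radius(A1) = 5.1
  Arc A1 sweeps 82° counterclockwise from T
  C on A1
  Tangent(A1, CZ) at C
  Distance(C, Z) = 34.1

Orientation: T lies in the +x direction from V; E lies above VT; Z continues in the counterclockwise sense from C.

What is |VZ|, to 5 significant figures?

77.710

V is at the origin; V and T share the same y with |VT| = 57.9 and T on the +x side, so T = (57.900, 0.0000). The tangent condition forces ET to be normal to VT, so E = T + (0, 5.1) = (57.900, 5.1000). On A1, T sits at bearing -90° from E; an 82° counterclockwise sweep puts C at bearing -8°, so C = E + 5.1·(cos -8°, sin -8°) = (62.950, 4.3902). A1 meets CZ tangentially, so EC is at right angles to CZ, so CZ runs along (−sin -8°, cos -8°); with |CZ| = 34.1, Z = (67.696, 38.158). Then |VZ| = |Z − V| = 77.710.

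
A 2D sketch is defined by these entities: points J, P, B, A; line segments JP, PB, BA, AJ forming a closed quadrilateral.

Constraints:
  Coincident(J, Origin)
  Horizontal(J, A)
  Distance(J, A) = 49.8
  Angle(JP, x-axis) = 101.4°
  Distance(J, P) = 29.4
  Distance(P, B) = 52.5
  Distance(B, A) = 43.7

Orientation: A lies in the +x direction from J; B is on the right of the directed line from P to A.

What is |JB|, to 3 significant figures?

23.7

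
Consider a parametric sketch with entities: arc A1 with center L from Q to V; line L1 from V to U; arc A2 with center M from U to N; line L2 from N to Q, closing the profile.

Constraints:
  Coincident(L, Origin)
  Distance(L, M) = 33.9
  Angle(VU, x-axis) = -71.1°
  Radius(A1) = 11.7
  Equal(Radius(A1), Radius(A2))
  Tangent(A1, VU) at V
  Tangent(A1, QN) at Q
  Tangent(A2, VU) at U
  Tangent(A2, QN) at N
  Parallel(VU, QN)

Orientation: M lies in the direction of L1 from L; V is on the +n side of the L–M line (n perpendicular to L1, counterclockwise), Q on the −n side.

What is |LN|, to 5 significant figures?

35.862

The slot axis is L1's direction at -71.1°, so u = (cos -71.1°, sin -71.1°) = (0.32392, -0.94609) and n = (−sin -71.1°, cos -71.1°) = (0.94609, 0.32392). L is at the origin and M lies 33.9 along u from L, so M = 33.9·u = (10.981, -32.072). Tangency of A1 to both parallel lines with radius 11.7 puts V and Q at L ± 11.7·n: V = (11.069, 3.7898), Q = (-11.069, -3.7898). Equal radii place U and N the same way about M: U = M + 11.7·n = (22.050, -28.282), N = M − 11.7·n = (-0.088398, -35.862). Then |LN| = |N − L| = 35.862.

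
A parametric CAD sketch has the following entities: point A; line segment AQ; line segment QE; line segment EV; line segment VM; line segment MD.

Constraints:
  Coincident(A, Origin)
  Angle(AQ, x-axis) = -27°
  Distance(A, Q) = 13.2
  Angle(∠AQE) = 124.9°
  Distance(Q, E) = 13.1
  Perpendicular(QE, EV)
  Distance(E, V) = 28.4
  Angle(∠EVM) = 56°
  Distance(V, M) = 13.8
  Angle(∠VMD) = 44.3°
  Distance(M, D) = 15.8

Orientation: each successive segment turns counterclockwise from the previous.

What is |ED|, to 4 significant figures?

18.32

A is at the origin; AQ runs at -27.0° with length 13.2, so Q = (11.76, -5.993). ∠AQE = 124.9° gives QE at 28.10° from the x-axis; with |QE| = 13.1, E = (23.32, 0.1776). QE is perpendicular to EV, so EV runs at 118.1°; with |EV| = 28.4, V = (9.940, 25.23). ∠EVM = 56.0° gives VM at -117.9° from the x-axis; with |VM| = 13.8, M = (3.483, 13.03). ∠VMD = 44.3° gives MD at 17.80° from the x-axis; with |MD| = 15.8, D = (18.53, 17.86). Then |ED| = |D − E| = 18.32.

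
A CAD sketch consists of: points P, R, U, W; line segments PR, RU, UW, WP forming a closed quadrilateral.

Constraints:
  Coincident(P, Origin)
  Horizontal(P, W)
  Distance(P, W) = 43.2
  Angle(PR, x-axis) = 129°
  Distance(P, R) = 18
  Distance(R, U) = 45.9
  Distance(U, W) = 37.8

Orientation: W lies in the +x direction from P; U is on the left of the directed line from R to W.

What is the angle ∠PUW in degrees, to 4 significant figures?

61.30°

Checks: |RU| = 45.90 ✓; |UW| = 37.80 ✓.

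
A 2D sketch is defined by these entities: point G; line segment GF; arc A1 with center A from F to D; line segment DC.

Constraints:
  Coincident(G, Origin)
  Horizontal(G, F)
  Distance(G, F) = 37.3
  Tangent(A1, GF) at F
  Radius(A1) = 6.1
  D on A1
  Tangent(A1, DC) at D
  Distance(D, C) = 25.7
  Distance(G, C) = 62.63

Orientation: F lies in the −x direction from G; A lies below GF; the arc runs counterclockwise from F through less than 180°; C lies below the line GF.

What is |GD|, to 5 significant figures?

41.921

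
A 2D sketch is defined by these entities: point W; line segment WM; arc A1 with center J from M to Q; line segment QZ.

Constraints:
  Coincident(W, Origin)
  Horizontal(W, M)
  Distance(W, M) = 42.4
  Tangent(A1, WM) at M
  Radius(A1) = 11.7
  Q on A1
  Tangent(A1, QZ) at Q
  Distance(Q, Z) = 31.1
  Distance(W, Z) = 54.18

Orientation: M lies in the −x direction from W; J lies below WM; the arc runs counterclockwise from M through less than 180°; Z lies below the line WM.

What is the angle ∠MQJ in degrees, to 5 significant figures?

25.966°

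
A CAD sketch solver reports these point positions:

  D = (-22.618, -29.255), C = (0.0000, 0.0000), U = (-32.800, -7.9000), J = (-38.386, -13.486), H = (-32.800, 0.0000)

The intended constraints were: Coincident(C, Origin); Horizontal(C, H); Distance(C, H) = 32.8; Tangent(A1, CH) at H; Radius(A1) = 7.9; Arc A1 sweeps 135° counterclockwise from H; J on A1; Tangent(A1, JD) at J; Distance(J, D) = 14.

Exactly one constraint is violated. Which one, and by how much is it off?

Distance(J, D) = 14 — off by 8.30.

C = (0.00, 0.00) ✓; C.y = 0.00, H.y = 0.00 ✓; |CH| = 32.80 ✓; ∠(UH, HC) = 90.00° ✓; |UH| = 7.900 ✓; bearing(U→J) − bearing(U→H) = 135.0° ✓; |UJ| = 7.900 ✓; ∠(UJ, JD) = 90.00° ✓; |JD| = 22.30 ✗.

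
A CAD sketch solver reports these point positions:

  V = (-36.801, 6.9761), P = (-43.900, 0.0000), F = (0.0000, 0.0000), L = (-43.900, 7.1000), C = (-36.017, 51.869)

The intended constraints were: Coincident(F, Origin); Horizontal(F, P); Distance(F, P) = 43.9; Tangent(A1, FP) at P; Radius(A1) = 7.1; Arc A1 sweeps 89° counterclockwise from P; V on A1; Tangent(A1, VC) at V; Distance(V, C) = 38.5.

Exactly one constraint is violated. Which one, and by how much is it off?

Distance(V, C) = 38.5 — off by 6.40.

F = (0.00, 0.00) ✓; F.y = 0.00, P.y = 0.00 ✓; |FP| = 43.90 ✓; ∠(LP, PF) = 90.00° ✓; |LP| = 7.100 ✓; bearing(L→V) − bearing(L→P) = 89.00° ✓; |LV| = 7.100 ✓; ∠(LV, VC) = 90.00° ✓; |VC| = 44.90 ✗.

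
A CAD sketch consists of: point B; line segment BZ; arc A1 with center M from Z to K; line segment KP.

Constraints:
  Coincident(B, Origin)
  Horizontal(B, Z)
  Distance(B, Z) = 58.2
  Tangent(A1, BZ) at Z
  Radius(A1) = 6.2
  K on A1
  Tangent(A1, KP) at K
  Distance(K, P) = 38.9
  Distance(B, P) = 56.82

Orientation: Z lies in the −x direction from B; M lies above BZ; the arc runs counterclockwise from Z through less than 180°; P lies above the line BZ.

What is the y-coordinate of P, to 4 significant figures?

40.86

Checks: |MK| = 6.200 ✓; ∠(MK, KP) = 90.00° ✓; |KP| = 38.90 ✓; |BP| = 56.82 ✓.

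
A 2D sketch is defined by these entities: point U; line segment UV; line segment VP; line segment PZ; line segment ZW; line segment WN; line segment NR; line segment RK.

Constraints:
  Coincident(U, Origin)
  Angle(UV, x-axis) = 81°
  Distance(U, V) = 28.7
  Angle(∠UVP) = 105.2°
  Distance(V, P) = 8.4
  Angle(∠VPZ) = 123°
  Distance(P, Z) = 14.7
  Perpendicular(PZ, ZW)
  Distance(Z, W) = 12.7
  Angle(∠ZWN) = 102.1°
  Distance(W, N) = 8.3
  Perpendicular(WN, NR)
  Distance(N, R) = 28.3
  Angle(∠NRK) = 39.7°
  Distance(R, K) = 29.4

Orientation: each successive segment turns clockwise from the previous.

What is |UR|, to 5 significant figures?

43.929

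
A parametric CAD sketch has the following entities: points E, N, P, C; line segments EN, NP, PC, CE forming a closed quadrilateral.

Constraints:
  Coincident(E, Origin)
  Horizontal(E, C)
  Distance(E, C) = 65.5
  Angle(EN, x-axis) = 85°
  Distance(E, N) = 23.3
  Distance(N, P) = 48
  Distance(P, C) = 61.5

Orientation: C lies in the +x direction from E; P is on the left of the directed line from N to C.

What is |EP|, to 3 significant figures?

66.8

E is at the origin; EC is horizontal with |EC| = 65.5 and C in +x, so C = (65.5, 0). EN runs at 85.0° with |EN| = 23.3, so N = (2.03, 23.2). P is determined by |NP| = 48.0 and |PC| = 61.5 together: it lies at the intersection of circle(N, 48.0) and circle(C, 61.5). With |NC| = 67.6, the foot of the radical line on NC is 22.9 from N and the perpendicular offset is √(48.0² − 22.9²) = 42.2. Taking the left-of-NC solution: P = (38.0, 55.0).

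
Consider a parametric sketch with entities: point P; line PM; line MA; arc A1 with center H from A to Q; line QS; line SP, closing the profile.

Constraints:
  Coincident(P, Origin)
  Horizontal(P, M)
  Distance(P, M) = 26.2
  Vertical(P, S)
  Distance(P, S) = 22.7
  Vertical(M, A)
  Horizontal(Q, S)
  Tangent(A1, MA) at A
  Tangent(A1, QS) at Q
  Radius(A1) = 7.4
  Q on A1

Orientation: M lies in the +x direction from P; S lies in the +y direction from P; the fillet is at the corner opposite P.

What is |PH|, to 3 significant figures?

24.2

PS is vertical with |PS| = 22.7 and S on the +y side, so S = (0.00, 22.7). The virtual corner opposite P is at (26.2, 22.7). A1 meets MA tangentially, so HA is at right angles to MA and since A1 is tangent to QS there, HQ ⟂ QS, with radius 7.4, so the center H sits 7.4 in from both sides at H = (18.8, 15.3). Then |PH| = |H − P| = 24.2.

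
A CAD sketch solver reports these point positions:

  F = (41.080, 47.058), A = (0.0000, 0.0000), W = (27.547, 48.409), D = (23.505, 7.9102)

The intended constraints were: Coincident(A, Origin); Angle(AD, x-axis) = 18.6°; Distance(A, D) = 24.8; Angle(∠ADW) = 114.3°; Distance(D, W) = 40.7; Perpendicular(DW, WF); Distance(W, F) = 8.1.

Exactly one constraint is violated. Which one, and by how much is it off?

Distance(W, F) = 8.1 — off by 5.50.

A = (0.00, 0.00) ✓; AD at 18.60° ✓; |AD| = 24.80 ✓; ∠ADW = 114.3° ✓; |DW| = 40.70 ✓; ∠(DW, WF) = 90.00° ✓; |WF| = 13.60 ✗.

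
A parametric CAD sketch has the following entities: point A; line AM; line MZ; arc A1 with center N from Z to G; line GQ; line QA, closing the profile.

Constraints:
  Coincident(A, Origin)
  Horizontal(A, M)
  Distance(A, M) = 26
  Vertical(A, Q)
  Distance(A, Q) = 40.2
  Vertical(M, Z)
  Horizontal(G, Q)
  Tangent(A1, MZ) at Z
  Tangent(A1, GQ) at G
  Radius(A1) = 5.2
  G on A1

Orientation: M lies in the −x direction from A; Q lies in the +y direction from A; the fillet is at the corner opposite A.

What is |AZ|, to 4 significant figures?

43.60

The virtual corner opposite A is at (-26.00, 40.20). A1 meets MZ tangentially, so NZ is at right angles to MZ and tangency of A1 to GQ means the radius NG is perpendicular to GQ, with radius 5.2, so the center N sits 5.2 in from both sides at N = (-20.80, 35.00). That places the tangent points at Z = (-26.00, 35.00) on MZ and G = (-20.80, 40.20) on GQ. Then |AZ| = |Z − A| = 43.60.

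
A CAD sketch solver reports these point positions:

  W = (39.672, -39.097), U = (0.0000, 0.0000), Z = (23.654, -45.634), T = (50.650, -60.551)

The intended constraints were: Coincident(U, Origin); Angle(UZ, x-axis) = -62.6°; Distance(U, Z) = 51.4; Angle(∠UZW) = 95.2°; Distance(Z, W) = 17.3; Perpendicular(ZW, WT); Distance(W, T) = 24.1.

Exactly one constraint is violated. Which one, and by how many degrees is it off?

Perpendicular(ZW, WT) — off by 4.90°.

U = (0.00, 0.00) ✓; UZ at -62.60° ✓; |UZ| = 51.40 ✓; ∠UZW = 95.20° ✓; |ZW| = 17.30 ✓; ∠(ZW, WT) = 85.10° ✗; |WT| = 24.10 ✓.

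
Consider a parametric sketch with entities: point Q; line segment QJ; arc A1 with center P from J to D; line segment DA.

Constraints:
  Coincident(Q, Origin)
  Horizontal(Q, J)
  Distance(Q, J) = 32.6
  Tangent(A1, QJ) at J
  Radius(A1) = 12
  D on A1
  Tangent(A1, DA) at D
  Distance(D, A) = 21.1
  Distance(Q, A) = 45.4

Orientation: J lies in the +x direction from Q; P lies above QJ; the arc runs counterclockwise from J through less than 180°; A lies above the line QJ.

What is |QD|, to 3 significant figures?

46.2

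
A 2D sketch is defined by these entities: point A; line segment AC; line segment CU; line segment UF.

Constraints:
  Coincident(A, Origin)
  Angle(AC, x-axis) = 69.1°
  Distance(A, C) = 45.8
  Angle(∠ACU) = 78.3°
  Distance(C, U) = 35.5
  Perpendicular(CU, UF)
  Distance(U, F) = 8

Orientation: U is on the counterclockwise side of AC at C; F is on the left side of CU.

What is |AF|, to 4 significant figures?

45.22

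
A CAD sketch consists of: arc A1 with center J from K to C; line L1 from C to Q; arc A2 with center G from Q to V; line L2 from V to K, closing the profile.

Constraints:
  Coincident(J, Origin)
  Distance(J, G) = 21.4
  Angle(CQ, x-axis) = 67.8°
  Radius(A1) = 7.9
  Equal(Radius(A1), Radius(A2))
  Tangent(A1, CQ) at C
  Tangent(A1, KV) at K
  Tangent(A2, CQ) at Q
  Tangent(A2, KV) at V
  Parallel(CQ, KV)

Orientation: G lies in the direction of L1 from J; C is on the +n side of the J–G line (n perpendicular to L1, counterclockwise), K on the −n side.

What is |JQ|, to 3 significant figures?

22.8

The slot axis is L1's direction at 67.8°, so u = (cos 67.8°, sin 67.8°) = (0.378, 0.926) and n = (−sin 67.8°, cos 67.8°) = (-0.926, 0.378). J is at the origin and G lies 21.4 along u from J, so G = 21.4·u = (8.09, 19.8). Tangency of A1 to both parallel lines with radius 7.9 puts C and K at J ± 7.9·n: C = (-7.31, 2.98), K = (7.31, -2.98). Equal radii place Q and V the same way about G: Q = G + 7.9·n = (0.771, 22.8), V = G − 7.9·n = (15.4, 16.8). Then |JQ| = |Q − J| = 22.8.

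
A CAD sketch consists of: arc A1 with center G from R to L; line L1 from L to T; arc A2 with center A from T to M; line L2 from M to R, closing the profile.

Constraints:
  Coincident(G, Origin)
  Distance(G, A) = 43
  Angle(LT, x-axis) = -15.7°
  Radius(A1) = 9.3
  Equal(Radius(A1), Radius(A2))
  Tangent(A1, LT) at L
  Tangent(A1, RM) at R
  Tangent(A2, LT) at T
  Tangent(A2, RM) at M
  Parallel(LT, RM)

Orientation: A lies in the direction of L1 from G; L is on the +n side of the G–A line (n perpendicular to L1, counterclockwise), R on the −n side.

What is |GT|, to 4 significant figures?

43.99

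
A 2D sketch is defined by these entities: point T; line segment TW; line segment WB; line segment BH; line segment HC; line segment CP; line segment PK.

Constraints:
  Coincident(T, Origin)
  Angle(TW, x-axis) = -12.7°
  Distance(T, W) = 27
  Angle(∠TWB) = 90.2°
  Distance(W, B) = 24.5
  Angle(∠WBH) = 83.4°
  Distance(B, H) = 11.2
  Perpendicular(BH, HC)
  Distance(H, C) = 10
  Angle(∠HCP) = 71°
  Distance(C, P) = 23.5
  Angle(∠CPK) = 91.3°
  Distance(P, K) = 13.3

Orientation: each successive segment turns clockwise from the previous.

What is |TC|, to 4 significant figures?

21.65

T is at the origin; TW runs at -12.7° with length 27.0, so W = (26.34, -5.936). ∠TWB = 90.2° gives WB at -102.5° from the x-axis; with |WB| = 24.5, B = (21.04, -29.86). ∠WBH = 83.4° gives BH at 160.9° from the x-axis; with |BH| = 11.2, H = (10.45, -26.19). The perpendicularity gives HC at right angles to BH, so HC runs at 70.90°; with |HC| = 10.0, C = (13.73, -16.74). Then |TC| = |C − T| = 21.65.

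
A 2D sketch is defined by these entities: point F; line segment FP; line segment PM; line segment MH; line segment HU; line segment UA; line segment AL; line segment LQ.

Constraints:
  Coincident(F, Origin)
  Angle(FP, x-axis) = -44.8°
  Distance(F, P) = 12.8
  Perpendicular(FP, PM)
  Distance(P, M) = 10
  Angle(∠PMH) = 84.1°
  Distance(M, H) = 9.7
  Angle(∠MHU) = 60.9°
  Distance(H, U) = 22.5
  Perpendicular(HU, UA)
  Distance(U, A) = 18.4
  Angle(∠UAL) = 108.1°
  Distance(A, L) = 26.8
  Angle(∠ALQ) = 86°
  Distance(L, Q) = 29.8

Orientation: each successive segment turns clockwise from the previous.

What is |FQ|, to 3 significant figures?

16.8

F is at the origin; FP runs at -44.8° with length 12.8, so P = (9.08, -9.02). FP ⟂ PM, so PM runs at -135°; with |PM| = 10.0, M = (2.04, -16.1). ∠PMH = 84.1° gives MH at 129° from the x-axis; with |MH| = 9.7, H = (-4.11, -8.61). ∠MHU = 60.9° gives HU at 10.2° from the x-axis; with |HU| = 22.5, U = (18.0, -4.62). HU ⟂ UA, so UA runs at -79.8°; with |UA| = 18.4, A = (21.3, -22.7). ∠UAL = 108.1° gives AL at -152° from the x-axis; with |AL| = 26.8, L = (-2.30, -35.4). ∠ALQ = 86.0° gives LQ at 114° from the x-axis; with |LQ| = 29.8, Q = (-14.6, -8.28). Then |FQ| = |Q − F| = 16.8.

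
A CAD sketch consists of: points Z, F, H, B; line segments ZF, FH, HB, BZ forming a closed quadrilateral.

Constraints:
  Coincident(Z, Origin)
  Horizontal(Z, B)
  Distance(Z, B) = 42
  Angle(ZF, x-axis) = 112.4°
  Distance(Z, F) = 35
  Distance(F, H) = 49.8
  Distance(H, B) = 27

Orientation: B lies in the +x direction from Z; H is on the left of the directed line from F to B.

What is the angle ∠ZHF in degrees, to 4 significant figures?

43.06°

Checks: Z.y = 0.00, B.y = 0.00 ✓; |FH| = 49.80 ✓; |HB| = 27.00 ✓.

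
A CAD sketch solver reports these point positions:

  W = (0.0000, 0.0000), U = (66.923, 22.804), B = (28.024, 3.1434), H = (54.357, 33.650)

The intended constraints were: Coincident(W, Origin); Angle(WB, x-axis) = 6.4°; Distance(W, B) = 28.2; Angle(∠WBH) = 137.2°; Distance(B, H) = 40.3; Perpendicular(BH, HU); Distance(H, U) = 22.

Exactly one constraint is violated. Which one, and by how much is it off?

Distance(H, U) = 22 — off by 5.40.

W = (0.00, 0.00) ✓; WB at 6.400° ✓; |WB| = 28.20 ✓; ∠WBH = 137.2° ✓; |BH| = 40.30 ✓; ∠(BH, HU) = 90.00° ✓; |HU| = 16.60 ✗.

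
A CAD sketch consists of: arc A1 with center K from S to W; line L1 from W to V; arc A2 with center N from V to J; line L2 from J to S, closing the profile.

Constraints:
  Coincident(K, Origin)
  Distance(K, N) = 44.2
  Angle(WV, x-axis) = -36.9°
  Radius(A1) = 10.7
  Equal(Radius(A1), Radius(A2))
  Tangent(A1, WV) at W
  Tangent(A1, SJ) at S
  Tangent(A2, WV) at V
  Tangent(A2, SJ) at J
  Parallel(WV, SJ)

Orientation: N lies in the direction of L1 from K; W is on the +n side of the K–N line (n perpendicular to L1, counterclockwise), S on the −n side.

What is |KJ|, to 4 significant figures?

45.48

The slot axis is L1's direction at -36.9°, so u = (cos -36.9°, sin -36.9°) = (0.7997, -0.6004) and n = (−sin -36.9°, cos -36.9°) = (0.6004, 0.7997). K is at the origin and N lies 44.2 along u from K, so N = 44.2·u = (35.35, -26.54). Tangency of A1 to both parallel lines with radius 10.7 puts W and S at K ± 10.7·n: W = (6.424, 8.557), S = (-6.424, -8.557). Equal radii place V and J the same way about N: V = N + 10.7·n = (41.77, -17.98), J = N − 10.7·n = (28.92, -35.10). Then |KJ| = |J − K| = 45.48.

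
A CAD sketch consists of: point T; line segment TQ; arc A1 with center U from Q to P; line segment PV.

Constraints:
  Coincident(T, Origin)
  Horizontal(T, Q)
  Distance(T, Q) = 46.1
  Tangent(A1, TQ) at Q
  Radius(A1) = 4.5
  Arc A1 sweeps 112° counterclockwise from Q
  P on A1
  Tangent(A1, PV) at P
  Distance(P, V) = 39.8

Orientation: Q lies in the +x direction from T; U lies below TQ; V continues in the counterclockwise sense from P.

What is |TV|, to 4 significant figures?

71.32

On A1, Q sits at bearing 90° from U; a 112° counterclockwise sweep puts P at bearing 202°, so P = U + 4.5·(cos 202°, sin 202°) = (41.93, -6.186). Since A1 is tangent to PV there, UP ⟂ PV, so PV runs along (−sin 202°, cos 202°); with |PV| = 39.8, V = (56.84, -43.09). Then |TV| = |V − T| = 71.32.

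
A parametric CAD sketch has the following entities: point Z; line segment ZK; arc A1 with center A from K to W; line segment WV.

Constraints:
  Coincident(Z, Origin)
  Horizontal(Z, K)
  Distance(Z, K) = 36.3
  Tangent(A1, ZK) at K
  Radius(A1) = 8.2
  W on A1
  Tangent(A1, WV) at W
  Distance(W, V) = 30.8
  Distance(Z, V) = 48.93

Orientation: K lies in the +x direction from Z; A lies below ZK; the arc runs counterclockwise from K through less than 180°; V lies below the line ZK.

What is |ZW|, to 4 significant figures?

29.36

Checks: |AW| = 8.200 ✓; ∠(AW, WV) = 90.00° ✓; |WV| = 30.80 ✓; |ZV| = 48.93 ✓.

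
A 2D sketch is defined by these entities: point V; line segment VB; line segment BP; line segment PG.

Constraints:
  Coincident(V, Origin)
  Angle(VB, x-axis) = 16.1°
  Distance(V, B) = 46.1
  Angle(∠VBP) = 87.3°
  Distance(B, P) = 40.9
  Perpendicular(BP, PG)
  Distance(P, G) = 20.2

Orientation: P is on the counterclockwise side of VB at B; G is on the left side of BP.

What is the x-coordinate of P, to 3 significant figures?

31.1

V is at the origin; VB runs at 16.1° with length 46.1, so B = 46.1·(cos 16.1°, sin 16.1°) = (44.3, 12.8). ∠VBP = 87.3°, so BP runs at 16.1° + (180° − 87.3°) = 109° from the x-axis; with |BP| = 40.9, P = B + 40.9·(cos 109°, sin 109°) = (31.1, 51.5). So P.x = 31.1.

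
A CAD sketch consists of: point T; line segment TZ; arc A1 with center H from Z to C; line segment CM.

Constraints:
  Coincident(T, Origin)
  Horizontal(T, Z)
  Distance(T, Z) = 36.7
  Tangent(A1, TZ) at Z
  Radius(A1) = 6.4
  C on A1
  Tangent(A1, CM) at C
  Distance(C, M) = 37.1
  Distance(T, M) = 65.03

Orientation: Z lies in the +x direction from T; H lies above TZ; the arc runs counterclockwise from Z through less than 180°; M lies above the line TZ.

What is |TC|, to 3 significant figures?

43.3

Checks: T = (0.00, 0.00) ✓; |HC| = 6.400 ✓; ∠(HC, CM) = 90.00° ✓; |CM| = 37.10 ✓; |TM| = 65.03 ✓.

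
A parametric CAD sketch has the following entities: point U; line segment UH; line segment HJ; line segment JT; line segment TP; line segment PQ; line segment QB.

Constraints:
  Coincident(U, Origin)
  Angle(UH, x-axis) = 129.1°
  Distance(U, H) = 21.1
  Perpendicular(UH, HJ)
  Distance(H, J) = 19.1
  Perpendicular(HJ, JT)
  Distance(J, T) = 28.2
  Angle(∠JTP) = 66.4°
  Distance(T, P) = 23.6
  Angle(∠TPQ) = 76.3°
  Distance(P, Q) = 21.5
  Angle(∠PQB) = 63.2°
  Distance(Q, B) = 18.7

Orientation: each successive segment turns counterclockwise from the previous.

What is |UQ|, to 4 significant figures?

22.11

∠JTP = 66.4° gives TP at 62.70° from the x-axis; with |TP| = 23.6, P = (0.4794, 3.416). ∠TPQ = 76.3° gives PQ at 166.4° from the x-axis; with |PQ| = 21.5, Q = (-20.42, 8.471). Then |UQ| = |Q − U| = 22.11.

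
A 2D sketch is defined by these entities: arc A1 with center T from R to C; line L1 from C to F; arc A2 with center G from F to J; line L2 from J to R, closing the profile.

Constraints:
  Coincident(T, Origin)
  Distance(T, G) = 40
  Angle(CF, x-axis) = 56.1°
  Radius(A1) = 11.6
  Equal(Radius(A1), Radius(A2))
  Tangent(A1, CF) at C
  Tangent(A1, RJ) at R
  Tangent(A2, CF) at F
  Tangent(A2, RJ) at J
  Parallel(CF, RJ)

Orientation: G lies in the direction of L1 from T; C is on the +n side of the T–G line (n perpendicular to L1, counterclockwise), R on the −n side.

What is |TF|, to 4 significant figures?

41.65

Tangency of A1 to both parallel lines with radius 11.6 puts C and R at T ± 11.6·n: C = (-9.628, 6.470), R = (9.628, -6.470). Equal radii place F and J the same way about G: F = G + 11.6·n = (12.68, 39.67), J = G − 11.6·n = (31.94, 26.73). Then |TF| = |F − T| = 41.65.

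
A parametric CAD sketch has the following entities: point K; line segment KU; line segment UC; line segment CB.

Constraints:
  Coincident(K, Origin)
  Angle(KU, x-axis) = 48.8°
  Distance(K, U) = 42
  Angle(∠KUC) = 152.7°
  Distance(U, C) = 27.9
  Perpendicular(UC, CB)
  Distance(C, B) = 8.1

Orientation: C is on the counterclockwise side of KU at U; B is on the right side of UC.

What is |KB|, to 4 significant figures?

70.73

K is at the origin; KU runs at 48.8° with length 42.0, so U = 42.0·(cos 48.8°, sin 48.8°) = (27.66, 31.60). ∠KUC = 152.7°, so UC runs at 48.8° + (180° − 152.7°) = 76.10° from the x-axis; with |UC| = 27.9, C = U + 27.9·(cos 76.10°, sin 76.10°) = (34.37, 58.68). UC is perpendicular to CB; with |CB| = 8.1 on the right of UC, B = C + 8.1·(0.9707, -0.2402) = (42.23, 56.74). Then |KB| = |B − K| = 70.73.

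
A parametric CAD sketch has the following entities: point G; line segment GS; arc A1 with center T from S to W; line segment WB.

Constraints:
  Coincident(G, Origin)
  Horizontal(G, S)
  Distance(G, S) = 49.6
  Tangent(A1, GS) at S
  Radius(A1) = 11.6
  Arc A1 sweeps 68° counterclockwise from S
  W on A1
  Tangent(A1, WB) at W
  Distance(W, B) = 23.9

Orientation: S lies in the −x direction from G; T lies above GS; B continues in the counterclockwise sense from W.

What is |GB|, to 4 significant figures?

41.94

On A1, S sits at bearing -90° from T; a 68° counterclockwise sweep puts W at bearing -22°, so W = T + 11.6·(cos -22°, sin -22°) = (-38.84, 7.255). Tangency of A1 to WB means the radius TW is perpendicular to WB, so WB runs along (−sin -22°, cos -22°); with |WB| = 23.9, B = (-29.89, 29.41). Then |GB| = |B − G| = 41.94.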